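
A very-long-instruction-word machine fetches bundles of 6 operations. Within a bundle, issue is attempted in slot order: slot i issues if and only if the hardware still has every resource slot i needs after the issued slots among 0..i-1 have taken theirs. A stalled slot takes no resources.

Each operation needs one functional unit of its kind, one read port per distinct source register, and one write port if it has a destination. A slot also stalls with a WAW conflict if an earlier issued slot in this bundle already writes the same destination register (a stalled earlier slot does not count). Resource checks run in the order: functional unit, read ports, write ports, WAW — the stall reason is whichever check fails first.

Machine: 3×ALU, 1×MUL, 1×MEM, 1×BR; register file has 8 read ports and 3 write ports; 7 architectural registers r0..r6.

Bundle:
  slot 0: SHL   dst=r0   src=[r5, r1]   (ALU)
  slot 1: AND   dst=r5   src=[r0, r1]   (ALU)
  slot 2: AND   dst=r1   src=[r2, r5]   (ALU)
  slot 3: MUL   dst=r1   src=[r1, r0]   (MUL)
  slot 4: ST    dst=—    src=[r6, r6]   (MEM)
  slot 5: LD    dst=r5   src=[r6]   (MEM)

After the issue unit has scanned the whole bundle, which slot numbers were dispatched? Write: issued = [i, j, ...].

issued = [0, 1, 2, 4]

  0. ALU→r0 ⇒ go  {2A/1Mu/1Ld/1B | 6r 2w}
  1. ALU→r5 ⇒ go  {1A/1Mu/1Ld/1B | 4r 1w}
  2. ALU→r1 ⇒ go  {0A/1Mu/1Ld/1B | 2r 0w}
  3. MUL→r1 ⇒ no(WR_PORT)  {0A/1Mu/1Ld/1B | 2r 0w}
  4. MEM ⇒ go  {0A/1Mu/0Ld/1B | 1r 0w}
  5. MEM→r5 ⇒ no(FU)  {0A/1Mu/0Ld/1B | 1r 0w}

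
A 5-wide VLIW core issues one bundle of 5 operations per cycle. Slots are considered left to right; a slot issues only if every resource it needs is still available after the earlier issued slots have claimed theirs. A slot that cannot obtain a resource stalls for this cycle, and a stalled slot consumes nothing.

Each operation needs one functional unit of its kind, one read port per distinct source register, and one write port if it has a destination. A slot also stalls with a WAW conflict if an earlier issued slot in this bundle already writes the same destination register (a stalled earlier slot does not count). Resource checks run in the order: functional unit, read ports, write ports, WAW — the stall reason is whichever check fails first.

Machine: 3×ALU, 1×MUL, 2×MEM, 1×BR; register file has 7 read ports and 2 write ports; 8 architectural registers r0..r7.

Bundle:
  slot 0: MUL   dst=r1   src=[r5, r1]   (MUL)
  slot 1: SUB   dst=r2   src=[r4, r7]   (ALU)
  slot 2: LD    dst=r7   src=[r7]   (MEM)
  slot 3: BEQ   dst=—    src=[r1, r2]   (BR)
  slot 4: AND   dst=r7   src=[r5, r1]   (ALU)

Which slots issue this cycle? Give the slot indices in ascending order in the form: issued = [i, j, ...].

issued = [0, 1, 3]

  0. MUL→r1 ⇒ go  {3A/0Mu/2Ld/1B | 5r 1w}
  1. ALU→r2 ⇒ go  {2A/0Mu/2Ld/1B | 3r 0w}
  2. MEM→r7 ⇒ no(WR_PORT)  {2A/0Mu/2Ld/1B | 3r 0w}
  3. BR ⇒ go  {2A/0Mu/2Ld/0B | 1r 0w}
  4. ALU→r7 ⇒ no(RD_PORT)  {2A/0Mu/2Ld/0B | 1r 0w}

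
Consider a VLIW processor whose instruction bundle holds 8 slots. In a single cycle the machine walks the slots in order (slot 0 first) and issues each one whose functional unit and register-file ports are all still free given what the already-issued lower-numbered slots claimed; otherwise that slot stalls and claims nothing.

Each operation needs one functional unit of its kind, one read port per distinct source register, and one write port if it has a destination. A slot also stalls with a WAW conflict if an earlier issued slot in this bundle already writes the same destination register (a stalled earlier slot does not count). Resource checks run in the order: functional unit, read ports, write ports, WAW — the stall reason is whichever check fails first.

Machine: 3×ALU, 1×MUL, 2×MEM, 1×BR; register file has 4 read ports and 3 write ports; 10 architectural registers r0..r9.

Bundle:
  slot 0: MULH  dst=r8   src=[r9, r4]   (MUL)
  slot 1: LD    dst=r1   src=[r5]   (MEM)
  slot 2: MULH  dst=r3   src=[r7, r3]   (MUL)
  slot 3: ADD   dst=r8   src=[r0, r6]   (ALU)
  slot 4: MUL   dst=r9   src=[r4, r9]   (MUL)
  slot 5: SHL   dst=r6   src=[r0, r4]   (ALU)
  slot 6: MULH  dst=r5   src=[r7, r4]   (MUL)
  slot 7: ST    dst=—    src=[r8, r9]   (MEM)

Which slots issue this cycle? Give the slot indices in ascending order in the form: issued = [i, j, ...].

issued = [0, 1]

slot 0 (MUL): ISSUE — free A3,Mu0,Ld2,B1 rp2 wp2
slot 1 (MEM): ISSUE — free A3,Mu0,Ld1,B1 rp1 wp1
slot 2 (MUL): stall FU — free A3,Mu0,Ld1,B1 rp1 wp1
slot 3 (ALU): stall RD_PORT — free A3,Mu0,Ld1,B1 rp1 wp1
slot 4 (MUL): stall FU — free A3,Mu0,Ld1,B1 rp1 wp1
slot 5 (ALU): stall RD_PORT — free A3,Mu0,Ld1,B1 rp1 wp1
slot 6 (MUL): stall FU — free A3,Mu0,Ld1,B1 rp1 wp1
slot 7 (MEM): stall RD_PORT — free A3,Mu0,Ld1,B1 rp1 wp1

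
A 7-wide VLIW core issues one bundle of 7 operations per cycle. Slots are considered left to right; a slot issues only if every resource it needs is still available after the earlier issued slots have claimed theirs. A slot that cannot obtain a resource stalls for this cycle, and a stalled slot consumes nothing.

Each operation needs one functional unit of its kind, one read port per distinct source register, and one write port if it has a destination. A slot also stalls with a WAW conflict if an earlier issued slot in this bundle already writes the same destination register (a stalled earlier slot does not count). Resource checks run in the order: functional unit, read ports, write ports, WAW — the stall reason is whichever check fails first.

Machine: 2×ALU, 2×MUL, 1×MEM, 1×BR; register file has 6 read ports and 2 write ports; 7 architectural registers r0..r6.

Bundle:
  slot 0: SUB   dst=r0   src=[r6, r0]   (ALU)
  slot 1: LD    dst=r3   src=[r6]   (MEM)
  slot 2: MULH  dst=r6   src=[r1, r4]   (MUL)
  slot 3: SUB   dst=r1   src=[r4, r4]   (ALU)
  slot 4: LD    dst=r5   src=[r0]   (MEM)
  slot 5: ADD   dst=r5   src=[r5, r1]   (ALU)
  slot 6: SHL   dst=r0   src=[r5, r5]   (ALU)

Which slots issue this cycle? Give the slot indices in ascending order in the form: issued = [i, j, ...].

  0. ALU→r0 ⇒ go  {1A/2Mu/1Ld/1B | 4r 1w}
  1. MEM→r3 ⇒ go  {1A/2Mu/0Ld/1B | 3r 0w}
  2. MUL→r6 ⇒ no(WR_PORT)  {1A/2Mu/0Ld/1B | 3r 0w}
  3. ALU→r1 ⇒ no(WR_PORT)  {1A/2Mu/0Ld/1B | 3r 0w}
  4. MEM→r5 ⇒ no(FU)  {1A/2Mu/0Ld/1B | 3r 0w}
  5. ALU→r5 ⇒ no(WR_PORT)  {1A/2Mu/0Ld/1B | 3r 0w}
  6. ALU→r0 ⇒ no(WR_PORT)  {1A/2Mu/0Ld/1B | 3r 0w}

issued = [0, 1]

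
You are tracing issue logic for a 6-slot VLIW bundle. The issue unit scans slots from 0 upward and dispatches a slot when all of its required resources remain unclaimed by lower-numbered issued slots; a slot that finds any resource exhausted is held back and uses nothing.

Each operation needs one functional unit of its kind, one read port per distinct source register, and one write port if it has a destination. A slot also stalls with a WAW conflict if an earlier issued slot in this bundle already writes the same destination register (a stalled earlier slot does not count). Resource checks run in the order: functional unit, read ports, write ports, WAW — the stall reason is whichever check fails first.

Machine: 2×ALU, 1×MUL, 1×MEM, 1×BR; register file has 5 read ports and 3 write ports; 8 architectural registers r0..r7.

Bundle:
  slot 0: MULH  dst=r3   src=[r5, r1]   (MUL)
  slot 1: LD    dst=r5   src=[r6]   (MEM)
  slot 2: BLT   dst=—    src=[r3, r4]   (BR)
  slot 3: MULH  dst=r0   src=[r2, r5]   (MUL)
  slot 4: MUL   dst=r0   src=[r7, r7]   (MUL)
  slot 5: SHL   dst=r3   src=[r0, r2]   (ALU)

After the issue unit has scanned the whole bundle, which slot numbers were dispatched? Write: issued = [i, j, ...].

issued = [0, 1, 2]

#0 MUL src=r5,r1 dispatched  <A:2 Mu:0 Ld:1 B:1 rd:3 wr:2>
#1 MEM src=r6 dispatched  <A:2 Mu:0 Ld:0 B:1 rd:2 wr:1>
#2 BR src=r3,r4 dispatched  <A:2 Mu:0 Ld:0 B:0 rd:0 wr:1>
#3 MUL src=r2,r5 held:FU  <A:2 Mu:0 Ld:0 B:0 rd:0 wr:1>
#4 MUL src=r7,r7 held:FU  <A:2 Mu:0 Ld:0 B:0 rd:0 wr:1>
#5 ALU src=r0,r2 held:RD_PORT  <A:2 Mu:0 Ld:0 B:0 rd:0 wr:1>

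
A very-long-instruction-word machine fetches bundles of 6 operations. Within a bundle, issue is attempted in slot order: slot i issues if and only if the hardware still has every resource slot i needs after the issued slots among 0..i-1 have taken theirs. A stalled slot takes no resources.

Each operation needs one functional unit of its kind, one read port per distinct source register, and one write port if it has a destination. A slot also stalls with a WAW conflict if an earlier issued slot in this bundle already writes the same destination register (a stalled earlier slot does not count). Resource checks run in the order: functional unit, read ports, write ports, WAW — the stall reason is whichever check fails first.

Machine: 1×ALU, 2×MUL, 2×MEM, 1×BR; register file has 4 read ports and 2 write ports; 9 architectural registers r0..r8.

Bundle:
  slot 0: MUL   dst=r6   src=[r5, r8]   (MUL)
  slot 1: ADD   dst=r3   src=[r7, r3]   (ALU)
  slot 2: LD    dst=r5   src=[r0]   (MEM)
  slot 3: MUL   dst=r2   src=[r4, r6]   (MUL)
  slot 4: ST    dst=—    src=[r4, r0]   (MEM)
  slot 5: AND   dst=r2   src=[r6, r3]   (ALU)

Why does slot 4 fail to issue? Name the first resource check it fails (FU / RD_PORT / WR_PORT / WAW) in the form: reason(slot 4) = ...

#0 MUL src=r5,r8 dispatched  <A:1 Mu:1 Ld:2 B:1 rd:2 wr:1>
#1 ALU src=r7,r3 dispatched  <A:0 Mu:1 Ld:2 B:1 rd:0 wr:0>
#2 MEM src=r0 held:RD_PORT  <A:0 Mu:1 Ld:2 B:1 rd:0 wr:0>
#3 MUL src=r4,r6 held:RD_PORT  <A:0 Mu:1 Ld:2 B:1 rd:0 wr:0>
#4 MEM src=r4,r0 held:RD_PORT  <A:0 Mu:1 Ld:2 B:1 rd:0 wr:0>
#5 ALU src=r6,r3 held:FU  <A:0 Mu:1 Ld:2 B:1 rd:0 wr:0>

reason(slot 4) = RD_PORT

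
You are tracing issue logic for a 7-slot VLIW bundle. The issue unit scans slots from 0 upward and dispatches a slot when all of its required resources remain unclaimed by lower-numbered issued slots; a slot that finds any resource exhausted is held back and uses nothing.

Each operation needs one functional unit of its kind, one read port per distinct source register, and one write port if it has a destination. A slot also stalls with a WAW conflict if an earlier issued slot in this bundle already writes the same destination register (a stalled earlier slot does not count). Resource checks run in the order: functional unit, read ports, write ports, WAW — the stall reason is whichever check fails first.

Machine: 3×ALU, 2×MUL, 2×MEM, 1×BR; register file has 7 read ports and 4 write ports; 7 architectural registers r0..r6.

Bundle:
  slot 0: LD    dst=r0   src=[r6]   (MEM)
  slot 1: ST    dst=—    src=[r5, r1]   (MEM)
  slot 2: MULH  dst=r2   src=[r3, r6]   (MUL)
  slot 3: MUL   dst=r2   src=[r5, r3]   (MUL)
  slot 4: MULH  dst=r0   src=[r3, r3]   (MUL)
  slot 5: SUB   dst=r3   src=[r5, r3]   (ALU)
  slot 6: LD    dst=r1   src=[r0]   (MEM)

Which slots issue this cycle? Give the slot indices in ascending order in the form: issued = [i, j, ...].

  0. MEM→r0 ⇒ go  {3A/2Mu/1Ld/1B | 6r 3w}
  1. MEM ⇒ go  {3A/2Mu/0Ld/1B | 4r 3w}
  2. MUL→r2 ⇒ go  {3A/1Mu/0Ld/1B | 2r 2w}
  3. MUL→r2 ⇒ no(WAW)  {3A/1Mu/0Ld/1B | 2r 2w}
  4. MUL→r0 ⇒ no(WAW)  {3A/1Mu/0Ld/1B | 2r 2w}
  5. ALU→r3 ⇒ go  {2A/1Mu/0Ld/1B | 0r 1w}
  6. MEM→r1 ⇒ no(FU)  {2A/1Mu/0Ld/1B | 0r 1w}

issued = [0, 1, 2, 5]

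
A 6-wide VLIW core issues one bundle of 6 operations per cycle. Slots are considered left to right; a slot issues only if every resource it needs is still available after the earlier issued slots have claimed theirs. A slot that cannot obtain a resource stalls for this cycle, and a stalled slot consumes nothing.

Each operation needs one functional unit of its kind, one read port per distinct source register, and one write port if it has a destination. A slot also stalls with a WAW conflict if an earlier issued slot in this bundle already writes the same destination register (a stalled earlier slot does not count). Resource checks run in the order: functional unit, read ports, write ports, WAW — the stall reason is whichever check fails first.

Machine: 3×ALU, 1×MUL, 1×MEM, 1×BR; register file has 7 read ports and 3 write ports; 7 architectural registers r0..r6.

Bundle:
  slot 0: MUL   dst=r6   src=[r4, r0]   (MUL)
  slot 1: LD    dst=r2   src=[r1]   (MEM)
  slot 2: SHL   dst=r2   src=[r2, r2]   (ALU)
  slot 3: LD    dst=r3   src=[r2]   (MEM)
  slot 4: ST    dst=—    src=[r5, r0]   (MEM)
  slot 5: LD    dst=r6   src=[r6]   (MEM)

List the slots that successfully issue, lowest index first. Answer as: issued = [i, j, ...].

issued = [0, 1]

  0. MUL→r6 ⇒ go  {3A/0Mu/1Ld/1B | 5r 2w}
  1. MEM→r2 ⇒ go  {3A/0Mu/0Ld/1B | 4r 1w}
  2. ALU→r2 ⇒ no(WAW)  {3A/0Mu/0Ld/1B | 4r 1w}
  3. MEM→r3 ⇒ no(FU)  {3A/0Mu/0Ld/1B | 4r 1w}
  4. MEM ⇒ no(FU)  {3A/0Mu/0Ld/1B | 4r 1w}
  5. MEM→r6 ⇒ no(FU)  {3A/0Mu/0Ld/1B | 4r 1w}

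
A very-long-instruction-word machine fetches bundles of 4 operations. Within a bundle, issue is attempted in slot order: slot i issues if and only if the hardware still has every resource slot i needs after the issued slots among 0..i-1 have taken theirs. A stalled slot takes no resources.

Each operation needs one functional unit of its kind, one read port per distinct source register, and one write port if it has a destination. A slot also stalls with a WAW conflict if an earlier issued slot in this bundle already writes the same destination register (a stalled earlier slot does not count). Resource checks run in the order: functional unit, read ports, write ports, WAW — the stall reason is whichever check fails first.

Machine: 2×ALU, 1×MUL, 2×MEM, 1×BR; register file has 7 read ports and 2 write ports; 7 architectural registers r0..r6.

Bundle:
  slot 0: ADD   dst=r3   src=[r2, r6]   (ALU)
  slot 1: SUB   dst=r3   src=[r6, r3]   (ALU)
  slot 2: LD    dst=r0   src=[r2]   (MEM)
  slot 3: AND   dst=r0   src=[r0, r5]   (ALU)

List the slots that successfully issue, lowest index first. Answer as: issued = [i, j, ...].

issued = [0, 2]

  0. ALU→r3 ⇒ go  {1A/1Mu/2Ld/1B | 5r 1w}
  1. ALU→r3 ⇒ no(WAW)  {1A/1Mu/2Ld/1B | 5r 1w}
  2. MEM→r0 ⇒ go  {1A/1Mu/1Ld/1B | 4r 0w}
  3. ALU→r0 ⇒ no(WR_PORT)  {1A/1Mu/1Ld/1B | 4r 0w}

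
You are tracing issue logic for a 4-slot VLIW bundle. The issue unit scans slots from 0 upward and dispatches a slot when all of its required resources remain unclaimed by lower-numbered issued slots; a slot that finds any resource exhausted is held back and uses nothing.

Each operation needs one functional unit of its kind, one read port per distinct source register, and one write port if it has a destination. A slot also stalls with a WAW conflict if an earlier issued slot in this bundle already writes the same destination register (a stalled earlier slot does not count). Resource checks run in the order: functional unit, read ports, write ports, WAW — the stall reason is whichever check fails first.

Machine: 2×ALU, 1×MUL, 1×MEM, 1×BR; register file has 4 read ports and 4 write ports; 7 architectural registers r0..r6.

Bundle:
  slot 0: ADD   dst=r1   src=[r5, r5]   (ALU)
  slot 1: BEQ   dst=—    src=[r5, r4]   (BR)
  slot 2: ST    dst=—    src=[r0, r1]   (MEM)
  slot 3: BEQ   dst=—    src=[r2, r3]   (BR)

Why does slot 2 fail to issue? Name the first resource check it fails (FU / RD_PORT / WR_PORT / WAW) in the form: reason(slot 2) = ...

slot 0 (ALU): ISSUE — free A1,Mu1,Ld1,B1 rp3 wp3
slot 1 (BR): ISSUE — free A1,Mu1,Ld1,B0 rp1 wp3
slot 2 (MEM): stall RD_PORT — free A1,Mu1,Ld1,B0 rp1 wp3
slot 3 (BR): stall FU — free A1,Mu1,Ld1,B0 rp1 wp3

reason(slot 2) = RD_PORT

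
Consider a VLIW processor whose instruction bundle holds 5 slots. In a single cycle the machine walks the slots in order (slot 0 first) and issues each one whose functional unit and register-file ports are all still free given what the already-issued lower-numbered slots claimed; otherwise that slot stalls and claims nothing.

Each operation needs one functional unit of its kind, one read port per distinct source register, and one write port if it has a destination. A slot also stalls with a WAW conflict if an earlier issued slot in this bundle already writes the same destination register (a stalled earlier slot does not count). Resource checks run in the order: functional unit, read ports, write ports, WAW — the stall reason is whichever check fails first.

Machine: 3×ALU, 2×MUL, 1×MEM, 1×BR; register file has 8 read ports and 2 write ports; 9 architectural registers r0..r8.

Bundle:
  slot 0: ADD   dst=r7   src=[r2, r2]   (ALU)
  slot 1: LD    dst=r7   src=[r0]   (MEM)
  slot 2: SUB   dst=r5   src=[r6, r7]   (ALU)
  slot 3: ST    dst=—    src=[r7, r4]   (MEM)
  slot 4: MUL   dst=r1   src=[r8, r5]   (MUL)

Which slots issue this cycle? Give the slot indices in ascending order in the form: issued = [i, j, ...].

issued = [0, 2, 3]

  0. ALU→r7 ⇒ go  {2A/2Mu/1Ld/1B | 7r 1w}
  1. MEM→r7 ⇒ no(WAW)  {2A/2Mu/1Ld/1B | 7r 1w}
  2. ALU→r5 ⇒ go  {1A/2Mu/1Ld/1B | 5r 0w}
  3. MEM ⇒ go  {1A/2Mu/0Ld/1B | 3r 0w}
  4. MUL→r1 ⇒ no(WR_PORT)  {1A/2Mu/0Ld/1B | 3r 0w}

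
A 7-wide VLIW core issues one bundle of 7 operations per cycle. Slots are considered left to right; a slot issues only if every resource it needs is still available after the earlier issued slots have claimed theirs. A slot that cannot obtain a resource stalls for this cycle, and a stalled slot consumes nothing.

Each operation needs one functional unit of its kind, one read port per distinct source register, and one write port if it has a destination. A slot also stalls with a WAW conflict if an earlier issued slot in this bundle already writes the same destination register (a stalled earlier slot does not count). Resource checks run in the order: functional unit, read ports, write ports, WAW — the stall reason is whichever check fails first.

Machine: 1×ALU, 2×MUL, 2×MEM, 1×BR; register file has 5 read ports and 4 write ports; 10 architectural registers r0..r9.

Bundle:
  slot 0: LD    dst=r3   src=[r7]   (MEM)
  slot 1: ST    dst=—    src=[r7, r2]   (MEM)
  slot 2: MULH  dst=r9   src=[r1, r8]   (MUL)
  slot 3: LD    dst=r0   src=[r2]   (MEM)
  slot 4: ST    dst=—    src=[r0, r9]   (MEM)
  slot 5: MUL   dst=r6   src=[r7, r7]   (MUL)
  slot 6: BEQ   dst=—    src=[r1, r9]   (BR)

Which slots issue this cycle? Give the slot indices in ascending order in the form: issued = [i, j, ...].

[0] MEM needs rd=1 wr=1: ok; after: ALU=1 MUL=2 MEM=1 BR=1, R=4, W=3
[1] MEM needs rd=2 wr=0: ok; after: ALU=1 MUL=2 MEM=0 BR=1, R=2, W=3
[2] MUL needs rd=2 wr=1: ok; after: ALU=1 MUL=1 MEM=0 BR=1, R=0, W=2
[3] MEM needs rd=1 wr=1: FU; after: ALU=1 MUL=1 MEM=0 BR=1, R=0, W=2
[4] MEM needs rd=2 wr=0: FU; after: ALU=1 MUL=1 MEM=0 BR=1, R=0, W=2
[5] MUL needs rd=1 wr=1: RD_PORT; after: ALU=1 MUL=1 MEM=0 BR=1, R=0, W=2
[6] BR needs rd=2 wr=0: RD_PORT; after: ALU=1 MUL=1 MEM=0 BR=1, R=0, W=2

issued = [0, 1, 2]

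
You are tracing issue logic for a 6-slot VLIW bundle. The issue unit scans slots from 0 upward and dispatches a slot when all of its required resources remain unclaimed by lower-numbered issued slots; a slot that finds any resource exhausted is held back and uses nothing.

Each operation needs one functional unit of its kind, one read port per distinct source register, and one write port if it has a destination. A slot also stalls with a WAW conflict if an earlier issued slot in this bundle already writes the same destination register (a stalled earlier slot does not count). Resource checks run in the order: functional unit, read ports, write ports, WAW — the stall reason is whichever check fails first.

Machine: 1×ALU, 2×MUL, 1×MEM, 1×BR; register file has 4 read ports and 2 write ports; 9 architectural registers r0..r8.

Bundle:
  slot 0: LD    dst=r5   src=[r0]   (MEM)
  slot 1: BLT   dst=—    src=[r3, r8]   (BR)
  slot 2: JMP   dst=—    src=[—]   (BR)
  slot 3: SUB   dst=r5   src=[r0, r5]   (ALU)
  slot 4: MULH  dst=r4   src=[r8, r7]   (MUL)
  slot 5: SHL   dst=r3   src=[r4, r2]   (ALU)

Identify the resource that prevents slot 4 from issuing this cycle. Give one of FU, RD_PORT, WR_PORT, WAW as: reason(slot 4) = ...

reason(slot 4) = RD_PORT

[0] MEM needs rd=1 wr=1: ok; after: ALU=1 MUL=2 MEM=0 BR=1, R=3, W=1
[1] BR needs rd=2 wr=0: ok; after: ALU=1 MUL=2 MEM=0 BR=0, R=1, W=1
[2] BR needs rd=0 wr=0: FU; after: ALU=1 MUL=2 MEM=0 BR=0, R=1, W=1
[3] ALU needs rd=2 wr=1: RD_PORT; after: ALU=1 MUL=2 MEM=0 BR=0, R=1, W=1
[4] MUL needs rd=2 wr=1: RD_PORT; after: ALU=1 MUL=2 MEM=0 BR=0, R=1, W=1
[5] ALU needs rd=2 wr=1: RD_PORT; after: ALU=1 MUL=2 MEM=0 BR=0, R=1, W=1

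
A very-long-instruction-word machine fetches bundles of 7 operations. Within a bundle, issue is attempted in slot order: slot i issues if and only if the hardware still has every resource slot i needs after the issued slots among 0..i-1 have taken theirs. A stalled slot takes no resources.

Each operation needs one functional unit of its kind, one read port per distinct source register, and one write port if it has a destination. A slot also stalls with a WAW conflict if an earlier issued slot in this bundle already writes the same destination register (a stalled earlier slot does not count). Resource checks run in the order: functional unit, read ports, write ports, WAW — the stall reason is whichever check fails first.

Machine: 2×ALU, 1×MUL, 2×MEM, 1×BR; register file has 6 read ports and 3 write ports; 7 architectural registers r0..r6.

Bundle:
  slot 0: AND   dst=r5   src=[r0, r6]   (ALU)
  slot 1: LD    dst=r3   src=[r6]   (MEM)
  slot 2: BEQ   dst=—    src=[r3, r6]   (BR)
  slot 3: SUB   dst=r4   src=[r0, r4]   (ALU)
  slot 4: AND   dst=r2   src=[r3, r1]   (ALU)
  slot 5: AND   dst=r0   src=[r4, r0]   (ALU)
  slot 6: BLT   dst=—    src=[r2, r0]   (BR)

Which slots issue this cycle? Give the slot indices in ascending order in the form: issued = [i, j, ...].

#0 ALU src=r0,r6 dispatched  <A:1 Mu:1 Ld:2 B:1 rd:4 wr:2>
#1 MEM src=r6 dispatched  <A:1 Mu:1 Ld:1 B:1 rd:3 wr:1>
#2 BR src=r3,r6 dispatched  <A:1 Mu:1 Ld:1 B:0 rd:1 wr:1>
#3 ALU src=r0,r4 held:RD_PORT  <A:1 Mu:1 Ld:1 B:0 rd:1 wr:1>
#4 ALU src=r3,r1 held:RD_PORT  <A:1 Mu:1 Ld:1 B:0 rd:1 wr:1>
#5 ALU src=r4,r0 held:RD_PORT  <A:1 Mu:1 Ld:1 B:0 rd:1 wr:1>
#6 BR src=r2,r0 held:FU  <A:1 Mu:1 Ld:1 B:0 rd:1 wr:1>

issued = [0, 1, 2]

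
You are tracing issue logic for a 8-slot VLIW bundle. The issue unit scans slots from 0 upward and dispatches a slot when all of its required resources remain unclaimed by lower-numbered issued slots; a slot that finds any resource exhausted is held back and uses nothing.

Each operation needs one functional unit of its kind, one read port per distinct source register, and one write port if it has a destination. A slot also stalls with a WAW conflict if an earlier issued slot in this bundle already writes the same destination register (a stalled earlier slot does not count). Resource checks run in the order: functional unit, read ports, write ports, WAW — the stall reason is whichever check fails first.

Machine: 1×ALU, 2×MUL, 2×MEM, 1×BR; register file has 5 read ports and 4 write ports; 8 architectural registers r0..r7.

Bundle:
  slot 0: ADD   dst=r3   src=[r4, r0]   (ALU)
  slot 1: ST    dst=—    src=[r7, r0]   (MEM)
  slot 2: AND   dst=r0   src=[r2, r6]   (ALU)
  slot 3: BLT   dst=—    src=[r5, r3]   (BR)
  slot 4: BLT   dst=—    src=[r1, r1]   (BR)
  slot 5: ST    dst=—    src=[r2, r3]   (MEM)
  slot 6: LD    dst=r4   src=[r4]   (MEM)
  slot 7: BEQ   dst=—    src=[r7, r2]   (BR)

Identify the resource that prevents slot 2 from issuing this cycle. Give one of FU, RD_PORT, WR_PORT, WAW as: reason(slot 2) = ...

reason(slot 2) = FU

  0. ALU→r3 ⇒ go  {0A/2Mu/2Ld/1B | 3r 3w}
  1. MEM ⇒ go  {0A/2Mu/1Ld/1B | 1r 3w}
  2. ALU→r0 ⇒ no(FU)  {0A/2Mu/1Ld/1B | 1r 3w}
  3. BR ⇒ no(RD_PORT)  {0A/2Mu/1Ld/1B | 1r 3w}
  4. BR ⇒ go  {0A/2Mu/1Ld/0B | 0r 3w}
  5. MEM ⇒ no(RD_PORT)  {0A/2Mu/1Ld/0B | 0r 3w}
  6. MEM→r4 ⇒ no(RD_PORT)  {0A/2Mu/1Ld/0B | 0r 3w}
  7. BR ⇒ no(FU)  {0A/2Mu/1Ld/0B | 0r 3w}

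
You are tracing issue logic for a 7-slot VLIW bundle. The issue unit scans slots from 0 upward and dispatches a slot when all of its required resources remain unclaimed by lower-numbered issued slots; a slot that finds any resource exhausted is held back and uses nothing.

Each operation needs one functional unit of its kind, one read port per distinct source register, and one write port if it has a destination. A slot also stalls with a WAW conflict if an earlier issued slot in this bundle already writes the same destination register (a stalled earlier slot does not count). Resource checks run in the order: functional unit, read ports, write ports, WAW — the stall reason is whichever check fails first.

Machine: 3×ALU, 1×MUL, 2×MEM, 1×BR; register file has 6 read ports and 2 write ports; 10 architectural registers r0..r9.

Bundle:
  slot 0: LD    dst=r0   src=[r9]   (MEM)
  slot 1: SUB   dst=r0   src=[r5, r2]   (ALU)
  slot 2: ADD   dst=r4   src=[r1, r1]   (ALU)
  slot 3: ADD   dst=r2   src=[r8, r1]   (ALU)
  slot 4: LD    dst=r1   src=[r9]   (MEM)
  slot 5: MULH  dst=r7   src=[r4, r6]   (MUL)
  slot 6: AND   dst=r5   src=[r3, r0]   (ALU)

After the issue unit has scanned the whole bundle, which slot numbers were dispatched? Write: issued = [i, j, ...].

issued = [0, 2]

(0) want 1×MEM +1rd +1wr — yes → AL3|MU1|ME1|BR1|rd5|wr1
(1) want 1×ALU +2rd +1wr — WAW → AL3|MU1|ME1|BR1|rd5|wr1
(2) want 1×ALU +1rd +1wr — yes → AL2|MU1|ME1|BR1|rd4|wr0
(3) want 1×ALU +2rd +1wr — WR_PORT → AL2|MU1|ME1|BR1|rd4|wr0
(4) want 1×MEM +1rd +1wr — WR_PORT → AL2|MU1|ME1|BR1|rd4|wr0
(5) want 1×MUL +2rd +1wr — WR_PORT → AL2|MU1|ME1|BR1|rd4|wr0
(6) want 1×ALU +2rd +1wr — WR_PORT → AL2|MU1|ME1|BR1|rd4|wr0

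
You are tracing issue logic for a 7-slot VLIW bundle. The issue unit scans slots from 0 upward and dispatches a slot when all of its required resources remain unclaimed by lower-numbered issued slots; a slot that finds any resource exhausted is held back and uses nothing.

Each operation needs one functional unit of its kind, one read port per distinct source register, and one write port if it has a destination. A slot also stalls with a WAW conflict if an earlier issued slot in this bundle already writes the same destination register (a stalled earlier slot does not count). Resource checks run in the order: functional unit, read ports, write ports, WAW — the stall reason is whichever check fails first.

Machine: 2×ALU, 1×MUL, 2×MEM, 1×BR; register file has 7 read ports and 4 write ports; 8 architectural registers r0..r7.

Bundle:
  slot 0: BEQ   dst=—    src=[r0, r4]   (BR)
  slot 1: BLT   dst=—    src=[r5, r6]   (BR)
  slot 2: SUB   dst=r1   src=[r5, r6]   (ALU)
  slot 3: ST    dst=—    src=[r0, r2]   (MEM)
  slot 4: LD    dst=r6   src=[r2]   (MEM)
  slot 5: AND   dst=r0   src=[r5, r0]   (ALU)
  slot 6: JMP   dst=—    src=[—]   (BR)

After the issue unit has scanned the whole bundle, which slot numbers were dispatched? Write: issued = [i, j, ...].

issued = [0, 2, 3, 4]

  0. BR ⇒ go  {2A/1Mu/2Ld/0B | 5r 4w}
  1. BR ⇒ no(FU)  {2A/1Mu/2Ld/0B | 5r 4w}
  2. ALU→r1 ⇒ go  {1A/1Mu/2Ld/0B | 3r 3w}
  3. MEM ⇒ go  {1A/1Mu/1Ld/0B | 1r 3w}
  4. MEM→r6 ⇒ go  {1A/1Mu/0Ld/0B | 0r 2w}
  5. ALU→r0 ⇒ no(RD_PORT)  {1A/1Mu/0Ld/0B | 0r 2w}
  6. BR ⇒ no(FU)  {1A/1Mu/0Ld/0B | 0r 2w}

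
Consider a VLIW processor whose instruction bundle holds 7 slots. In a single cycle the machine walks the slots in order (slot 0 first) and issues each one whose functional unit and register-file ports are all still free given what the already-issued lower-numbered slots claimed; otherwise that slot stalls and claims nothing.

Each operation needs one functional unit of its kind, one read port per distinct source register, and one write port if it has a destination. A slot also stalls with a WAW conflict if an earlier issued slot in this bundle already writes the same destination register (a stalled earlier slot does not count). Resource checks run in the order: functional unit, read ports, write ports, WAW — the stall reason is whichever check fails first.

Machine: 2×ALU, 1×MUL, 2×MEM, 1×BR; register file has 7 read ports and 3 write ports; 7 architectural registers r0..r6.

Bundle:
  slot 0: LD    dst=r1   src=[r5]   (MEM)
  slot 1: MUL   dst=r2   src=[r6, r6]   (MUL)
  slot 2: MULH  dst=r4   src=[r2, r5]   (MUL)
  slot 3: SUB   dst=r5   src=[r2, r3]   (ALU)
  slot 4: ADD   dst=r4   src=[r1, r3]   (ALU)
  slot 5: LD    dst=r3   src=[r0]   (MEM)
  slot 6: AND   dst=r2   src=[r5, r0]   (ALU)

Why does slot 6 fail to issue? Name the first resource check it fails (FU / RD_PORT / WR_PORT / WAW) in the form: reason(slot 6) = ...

reason(slot 6) = WR_PORT

slot 0 (MEM): ISSUE — free A2,Mu1,Ld1,B1 rp6 wp2
slot 1 (MUL): ISSUE — free A2,Mu0,Ld1,B1 rp5 wp1
slot 2 (MUL): stall FU — free A2,Mu0,Ld1,B1 rp5 wp1
slot 3 (ALU): ISSUE — free A1,Mu0,Ld1,B1 rp3 wp0
slot 4 (ALU): stall WR_PORT — free A1,Mu0,Ld1,B1 rp3 wp0
slot 5 (MEM): stall WR_PORT — free A1,Mu0,Ld1,B1 rp3 wp0
slot 6 (ALU): stall WR_PORT — free A1,Mu0,Ld1,B1 rp3 wp0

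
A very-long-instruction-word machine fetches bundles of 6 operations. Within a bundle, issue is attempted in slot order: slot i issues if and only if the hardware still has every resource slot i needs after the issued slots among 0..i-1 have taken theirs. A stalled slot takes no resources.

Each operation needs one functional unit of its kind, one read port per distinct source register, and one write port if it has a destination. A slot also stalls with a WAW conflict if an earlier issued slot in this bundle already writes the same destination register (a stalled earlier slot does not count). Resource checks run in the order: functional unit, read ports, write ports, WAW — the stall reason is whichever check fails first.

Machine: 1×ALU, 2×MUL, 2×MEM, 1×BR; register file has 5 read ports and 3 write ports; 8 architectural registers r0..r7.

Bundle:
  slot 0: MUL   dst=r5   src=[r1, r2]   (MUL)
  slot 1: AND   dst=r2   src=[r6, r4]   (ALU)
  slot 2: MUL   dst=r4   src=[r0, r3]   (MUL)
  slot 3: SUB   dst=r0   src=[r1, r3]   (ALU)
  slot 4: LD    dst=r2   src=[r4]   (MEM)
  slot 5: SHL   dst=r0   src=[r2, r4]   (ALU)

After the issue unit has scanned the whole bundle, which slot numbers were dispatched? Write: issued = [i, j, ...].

issued = [0, 1]

slot 0 (MUL): ISSUE — free A1,Mu1,Ld2,B1 rp3 wp2
slot 1 (ALU): ISSUE — free A0,Mu1,Ld2,B1 rp1 wp1
slot 2 (MUL): stall RD_PORT — free A0,Mu1,Ld2,B1 rp1 wp1
slot 3 (ALU): stall FU — free A0,Mu1,Ld2,B1 rp1 wp1
slot 4 (MEM): stall WAW — free A0,Mu1,Ld2,B1 rp1 wp1
slot 5 (ALU): stall FU — free A0,Mu1,Ld2,B1 rp1 wp1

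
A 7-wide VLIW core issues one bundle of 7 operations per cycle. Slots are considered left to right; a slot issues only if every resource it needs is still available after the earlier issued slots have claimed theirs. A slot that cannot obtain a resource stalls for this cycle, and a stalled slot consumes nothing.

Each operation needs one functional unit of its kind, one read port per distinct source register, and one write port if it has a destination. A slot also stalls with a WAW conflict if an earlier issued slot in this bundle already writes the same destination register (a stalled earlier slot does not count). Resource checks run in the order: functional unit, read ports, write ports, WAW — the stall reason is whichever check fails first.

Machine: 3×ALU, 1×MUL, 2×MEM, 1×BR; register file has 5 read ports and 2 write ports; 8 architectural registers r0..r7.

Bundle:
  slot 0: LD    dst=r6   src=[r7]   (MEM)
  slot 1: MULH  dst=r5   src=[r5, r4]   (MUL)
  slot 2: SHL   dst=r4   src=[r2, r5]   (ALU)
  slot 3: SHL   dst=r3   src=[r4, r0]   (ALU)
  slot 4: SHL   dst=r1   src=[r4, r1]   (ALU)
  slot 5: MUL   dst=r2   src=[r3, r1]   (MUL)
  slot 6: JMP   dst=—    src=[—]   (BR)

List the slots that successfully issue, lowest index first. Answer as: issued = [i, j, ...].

issued = [0, 1, 6]

slot 0 (MEM): ISSUE — free A3,Mu1,Ld1,B1 rp4 wp1
slot 1 (MUL): ISSUE — free A3,Mu0,Ld1,B1 rp2 wp0
slot 2 (ALU): stall WR_PORT — free A3,Mu0,Ld1,B1 rp2 wp0
slot 3 (ALU): stall WR_PORT — free A3,Mu0,Ld1,B1 rp2 wp0
slot 4 (ALU): stall WR_PORT — free A3,Mu0,Ld1,B1 rp2 wp0
slot 5 (MUL): stall FU — free A3,Mu0,Ld1,B1 rp2 wp0
slot 6 (BR): ISSUE — free A3,Mu0,Ld1,B0 rp2 wp0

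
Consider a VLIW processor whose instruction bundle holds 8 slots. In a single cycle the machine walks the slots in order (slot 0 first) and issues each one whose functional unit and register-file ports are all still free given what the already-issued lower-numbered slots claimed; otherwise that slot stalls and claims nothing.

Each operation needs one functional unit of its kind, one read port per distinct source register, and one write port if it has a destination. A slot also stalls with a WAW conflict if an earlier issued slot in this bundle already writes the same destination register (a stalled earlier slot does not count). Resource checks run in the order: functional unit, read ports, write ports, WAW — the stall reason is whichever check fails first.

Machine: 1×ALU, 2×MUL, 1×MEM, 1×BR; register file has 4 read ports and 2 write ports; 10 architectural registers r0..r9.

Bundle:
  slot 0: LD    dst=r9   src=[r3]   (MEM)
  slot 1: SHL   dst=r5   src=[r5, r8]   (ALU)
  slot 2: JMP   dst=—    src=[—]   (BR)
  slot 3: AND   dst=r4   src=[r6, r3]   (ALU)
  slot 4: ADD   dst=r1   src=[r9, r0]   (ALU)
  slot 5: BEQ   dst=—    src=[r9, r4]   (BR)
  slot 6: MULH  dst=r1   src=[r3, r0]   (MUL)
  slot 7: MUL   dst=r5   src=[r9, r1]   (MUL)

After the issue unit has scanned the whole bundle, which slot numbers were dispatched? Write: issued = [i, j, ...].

#0 MEM src=r3 dispatched  <A:1 Mu:2 Ld:0 B:1 rd:3 wr:1>
#1 ALU src=r5,r8 dispatched  <A:0 Mu:2 Ld:0 B:1 rd:1 wr:0>
#2 BR src=- dispatched  <A:0 Mu:2 Ld:0 B:0 rd:1 wr:0>
#3 ALU src=r6,r3 held:FU  <A:0 Mu:2 Ld:0 B:0 rd:1 wr:0>
#4 ALU src=r9,r0 held:FU  <A:0 Mu:2 Ld:0 B:0 rd:1 wr:0>
#5 BR src=r9,r4 held:FU  <A:0 Mu:2 Ld:0 B:0 rd:1 wr:0>
#6 MUL src=r3,r0 held:RD_PORT  <A:0 Mu:2 Ld:0 B:0 rd:1 wr:0>
#7 MUL src=r9,r1 held:RD_PORT  <A:0 Mu:2 Ld:0 B:0 rd:1 wr:0>

issued = [0, 1, 2]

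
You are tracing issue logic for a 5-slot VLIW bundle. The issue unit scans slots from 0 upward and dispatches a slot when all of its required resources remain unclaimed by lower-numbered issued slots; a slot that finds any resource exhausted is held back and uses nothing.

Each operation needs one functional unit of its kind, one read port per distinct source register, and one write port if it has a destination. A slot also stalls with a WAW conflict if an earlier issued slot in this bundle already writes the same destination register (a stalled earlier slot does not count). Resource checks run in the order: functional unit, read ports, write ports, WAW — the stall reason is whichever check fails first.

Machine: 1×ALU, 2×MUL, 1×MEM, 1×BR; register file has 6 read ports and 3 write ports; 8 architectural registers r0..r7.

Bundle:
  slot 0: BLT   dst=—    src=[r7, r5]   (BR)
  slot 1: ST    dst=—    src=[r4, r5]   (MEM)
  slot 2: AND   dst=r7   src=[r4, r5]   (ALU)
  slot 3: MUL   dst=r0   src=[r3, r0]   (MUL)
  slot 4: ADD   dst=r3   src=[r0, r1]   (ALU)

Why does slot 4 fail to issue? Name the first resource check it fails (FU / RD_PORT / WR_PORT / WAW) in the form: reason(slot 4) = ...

reason(slot 4) = FU

#0 BR src=r7,r5 dispatched  <A:1 Mu:2 Ld:1 B:0 rd:4 wr:3>
#1 MEM src=r4,r5 dispatched  <A:1 Mu:2 Ld:0 B:0 rd:2 wr:3>
#2 ALU src=r4,r5 dispatched  <A:0 Mu:2 Ld:0 B:0 rd:0 wr:2>
#3 MUL src=r3,r0 held:RD_PORT  <A:0 Mu:2 Ld:0 B:0 rd:0 wr:2>
#4 ALU src=r0,r1 held:FU  <A:0 Mu:2 Ld:0 B:0 rd:0 wr:2>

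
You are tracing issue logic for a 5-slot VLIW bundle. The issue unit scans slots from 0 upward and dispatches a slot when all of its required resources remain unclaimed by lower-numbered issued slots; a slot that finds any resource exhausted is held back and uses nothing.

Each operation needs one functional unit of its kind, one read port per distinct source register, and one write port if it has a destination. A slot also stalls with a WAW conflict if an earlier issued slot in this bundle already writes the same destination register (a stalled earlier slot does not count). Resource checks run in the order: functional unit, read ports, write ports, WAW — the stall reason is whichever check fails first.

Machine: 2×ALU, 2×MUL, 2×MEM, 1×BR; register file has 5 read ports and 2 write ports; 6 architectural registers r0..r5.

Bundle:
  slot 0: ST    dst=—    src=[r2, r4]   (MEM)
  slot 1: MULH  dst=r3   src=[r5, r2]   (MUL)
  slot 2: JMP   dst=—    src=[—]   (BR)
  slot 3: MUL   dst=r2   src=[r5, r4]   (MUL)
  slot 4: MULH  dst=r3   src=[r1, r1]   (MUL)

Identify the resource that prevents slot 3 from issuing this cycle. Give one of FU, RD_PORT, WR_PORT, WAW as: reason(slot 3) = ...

  0. MEM ⇒ go  {2A/2Mu/1Ld/1B | 3r 2w}
  1. MUL→r3 ⇒ go  {2A/1Mu/1Ld/1B | 1r 1w}
  2. BR ⇒ go  {2A/1Mu/1Ld/0B | 1r 1w}
  3. MUL→r2 ⇒ no(RD_PORT)  {2A/1Mu/1Ld/0B | 1r 1w}
  4. MUL→r3 ⇒ no(WAW)  {2A/1Mu/1Ld/0B | 1r 1w}

reason(slot 3) = RD_PORT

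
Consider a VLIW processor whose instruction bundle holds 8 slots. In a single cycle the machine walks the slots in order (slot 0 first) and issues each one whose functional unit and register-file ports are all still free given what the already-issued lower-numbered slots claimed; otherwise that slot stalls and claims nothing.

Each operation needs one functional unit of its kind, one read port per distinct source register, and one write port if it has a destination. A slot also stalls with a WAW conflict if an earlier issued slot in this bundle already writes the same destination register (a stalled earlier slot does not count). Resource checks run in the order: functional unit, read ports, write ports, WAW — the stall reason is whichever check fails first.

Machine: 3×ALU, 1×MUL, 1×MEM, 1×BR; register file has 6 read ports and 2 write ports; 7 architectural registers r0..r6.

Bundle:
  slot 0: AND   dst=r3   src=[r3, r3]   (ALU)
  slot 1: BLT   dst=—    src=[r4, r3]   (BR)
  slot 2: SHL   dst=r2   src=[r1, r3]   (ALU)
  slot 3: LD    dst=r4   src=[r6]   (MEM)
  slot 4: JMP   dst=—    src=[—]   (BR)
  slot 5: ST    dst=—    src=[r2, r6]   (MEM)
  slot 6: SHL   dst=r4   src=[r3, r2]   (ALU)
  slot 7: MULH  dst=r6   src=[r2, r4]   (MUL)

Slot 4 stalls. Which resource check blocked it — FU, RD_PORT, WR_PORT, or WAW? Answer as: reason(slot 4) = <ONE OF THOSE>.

reason(slot 4) = FU

  0. ALU→r3 ⇒ go  {2A/1Mu/1Ld/1B | 5r 1w}
  1. BR ⇒ go  {2A/1Mu/1Ld/0B | 3r 1w}
  2. ALU→r2 ⇒ go  {1A/1Mu/1Ld/0B | 1r 0w}
  3. MEM→r4 ⇒ no(WR_PORT)  {1A/1Mu/1Ld/0B | 1r 0w}
  4. BR ⇒ no(FU)  {1A/1Mu/1Ld/0B | 1r 0w}
  5. MEM ⇒ no(RD_PORT)  {1A/1Mu/1Ld/0B | 1r 0w}
  6. ALU→r4 ⇒ no(RD_PORT)  {1A/1Mu/1Ld/0B | 1r 0w}
  7. MUL→r6 ⇒ no(RD_PORT)  {1A/1Mu/1Ld/0B | 1r 0w}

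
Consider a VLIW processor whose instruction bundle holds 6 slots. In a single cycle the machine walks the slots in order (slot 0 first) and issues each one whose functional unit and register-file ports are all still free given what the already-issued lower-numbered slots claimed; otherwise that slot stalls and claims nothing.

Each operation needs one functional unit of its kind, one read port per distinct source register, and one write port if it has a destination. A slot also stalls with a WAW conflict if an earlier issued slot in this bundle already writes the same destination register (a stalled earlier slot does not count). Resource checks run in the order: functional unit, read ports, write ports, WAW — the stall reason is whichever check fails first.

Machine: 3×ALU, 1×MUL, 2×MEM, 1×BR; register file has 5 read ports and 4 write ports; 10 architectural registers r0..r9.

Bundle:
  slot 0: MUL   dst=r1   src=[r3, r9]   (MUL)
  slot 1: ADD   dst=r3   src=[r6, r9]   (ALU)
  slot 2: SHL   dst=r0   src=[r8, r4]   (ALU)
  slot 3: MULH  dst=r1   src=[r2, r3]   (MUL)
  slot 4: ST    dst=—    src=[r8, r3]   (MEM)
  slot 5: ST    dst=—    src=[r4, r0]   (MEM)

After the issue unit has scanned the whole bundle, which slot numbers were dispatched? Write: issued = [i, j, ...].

issued = [0, 1]

slot 0 (MUL): ISSUE — free A3,Mu0,Ld2,B1 rp3 wp3
slot 1 (ALU): ISSUE — free A2,Mu0,Ld2,B1 rp1 wp2
slot 2 (ALU): stall RD_PORT — free A2,Mu0,Ld2,B1 rp1 wp2
slot 3 (MUL): stall FU — free A2,Mu0,Ld2,B1 rp1 wp2
slot 4 (MEM): stall RD_PORT — free A2,Mu0,Ld2,B1 rp1 wp2
slot 5 (MEM): stall RD_PORT — free A2,Mu0,Ld2,B1 rp1 wp2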